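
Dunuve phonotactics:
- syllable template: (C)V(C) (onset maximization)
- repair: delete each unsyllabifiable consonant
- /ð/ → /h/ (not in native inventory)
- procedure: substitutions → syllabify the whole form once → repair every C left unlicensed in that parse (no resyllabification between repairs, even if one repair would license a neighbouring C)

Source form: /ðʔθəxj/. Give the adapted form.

θəx

Substitution: /ð/ → /h/, giving /hʔθəxj/.
Syllabifying with onset maximization leaves /h/, /ʔ/, /j/ stranded (at most one coda consonant is licensed; onsets are limited to one consonant).
Each unlicensed consonant is deleted: /h/, /ʔ/, /j/.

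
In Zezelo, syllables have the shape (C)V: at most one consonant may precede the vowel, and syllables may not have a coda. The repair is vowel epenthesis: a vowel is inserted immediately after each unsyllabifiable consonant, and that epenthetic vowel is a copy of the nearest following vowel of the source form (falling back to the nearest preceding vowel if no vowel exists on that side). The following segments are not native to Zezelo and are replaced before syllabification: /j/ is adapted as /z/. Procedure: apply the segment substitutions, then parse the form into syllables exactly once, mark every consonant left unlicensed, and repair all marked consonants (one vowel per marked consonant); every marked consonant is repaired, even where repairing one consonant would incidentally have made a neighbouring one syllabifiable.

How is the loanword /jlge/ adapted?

Substitution: /j/ → /z/, giving /zlge/.
Syllabifying with onset maximization leaves /z/, /l/ stranded (no codas are permitted; onsets are limited to one consonant).
Each unlicensed consonant becomes the onset of a new syllable: /z/ → /ze/, /l/ → /le/.

zelege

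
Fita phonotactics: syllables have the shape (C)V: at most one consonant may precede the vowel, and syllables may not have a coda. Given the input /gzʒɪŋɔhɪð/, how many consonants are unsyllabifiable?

3

The consonants /g/, /z/, /ð/ cannot be parsed into a legal (C)V syllable (no codas are permitted; onsets are limited to one consonant).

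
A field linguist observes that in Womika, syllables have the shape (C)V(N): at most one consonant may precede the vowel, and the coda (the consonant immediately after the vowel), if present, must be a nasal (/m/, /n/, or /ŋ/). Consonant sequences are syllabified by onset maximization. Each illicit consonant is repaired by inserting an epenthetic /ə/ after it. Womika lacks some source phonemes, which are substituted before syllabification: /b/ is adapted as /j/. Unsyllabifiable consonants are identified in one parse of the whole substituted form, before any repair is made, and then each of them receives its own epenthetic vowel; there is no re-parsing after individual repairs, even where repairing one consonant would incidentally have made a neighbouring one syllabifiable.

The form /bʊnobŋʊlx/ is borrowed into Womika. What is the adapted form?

Substitution: /b/ → /j/, giving /jʊnojŋʊlx/.
Syllabifying with onset maximization leaves /j/, /l/, /x/ stranded (only a nasal (/m/, /n/, or /ŋ/) is licensed in coda position; onsets are limited to one consonant).
Inserting the epenthetic vowel yields /j/ → /jə/, /l/ → /lə/, /x/ → /xə/.

jʊnojəŋʊləxə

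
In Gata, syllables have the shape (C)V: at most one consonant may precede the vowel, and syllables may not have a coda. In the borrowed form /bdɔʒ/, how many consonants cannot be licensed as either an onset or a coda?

Syllabifying with onset maximization leaves /b/, /ʒ/ stranded (no codas are permitted; onsets are limited to one consonant).

2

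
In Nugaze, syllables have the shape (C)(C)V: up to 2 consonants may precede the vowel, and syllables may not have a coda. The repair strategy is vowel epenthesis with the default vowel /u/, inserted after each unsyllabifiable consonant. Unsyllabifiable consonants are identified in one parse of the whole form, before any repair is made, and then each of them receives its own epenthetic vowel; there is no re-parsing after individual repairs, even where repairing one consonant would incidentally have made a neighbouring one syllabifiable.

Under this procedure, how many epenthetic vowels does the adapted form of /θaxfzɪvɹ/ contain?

3

The unsyllabifiable consonants are /x/, /v/, /ɹ/; each receives one epenthetic vowel.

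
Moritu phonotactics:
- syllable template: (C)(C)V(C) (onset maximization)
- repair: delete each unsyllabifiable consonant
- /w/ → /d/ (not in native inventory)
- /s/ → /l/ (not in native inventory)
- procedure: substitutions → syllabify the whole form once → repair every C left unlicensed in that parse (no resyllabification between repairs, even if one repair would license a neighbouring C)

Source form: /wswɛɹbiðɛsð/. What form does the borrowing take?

Substitution: /w/ → /d/, /s/ → /l/, giving /dldɛɹbiðɛlð/.
Under (C)(C)V(C), the unsyllabifiable consonants are /d/, /ð/ (at most one coda consonant is licensed; onsets may contain at most 2 consonants).
Each unlicensed consonant is deleted: /d/, /ð/.

ldɛɹbiðɛl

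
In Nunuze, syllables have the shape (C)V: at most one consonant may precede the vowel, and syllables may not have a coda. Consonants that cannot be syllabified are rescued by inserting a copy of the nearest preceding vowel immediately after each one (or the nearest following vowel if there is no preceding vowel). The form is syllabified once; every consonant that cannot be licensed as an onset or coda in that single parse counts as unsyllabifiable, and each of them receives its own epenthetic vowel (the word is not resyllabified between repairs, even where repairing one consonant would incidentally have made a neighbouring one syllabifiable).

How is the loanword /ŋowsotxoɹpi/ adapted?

ŋowosotoxoɹopi

The consonants /w/, /t/, /ɹ/ cannot be parsed into a legal (C)V syllable (no codas are permitted; onsets are limited to one consonant).
Each unlicensed consonant becomes the onset of a new syllable: /w/ → /wo/, /t/ → /to/, /ɹ/ → /ɹo/.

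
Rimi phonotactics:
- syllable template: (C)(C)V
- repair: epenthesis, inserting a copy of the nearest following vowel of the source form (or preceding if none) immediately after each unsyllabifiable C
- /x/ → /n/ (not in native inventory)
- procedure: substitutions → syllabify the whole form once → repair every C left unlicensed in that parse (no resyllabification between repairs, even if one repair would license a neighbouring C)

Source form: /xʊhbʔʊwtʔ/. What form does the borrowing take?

Substitution: /x/ → /n/, giving /nʊhbʔʊwtʔ/.
Syllabifying with onset maximization leaves /h/, /w/, /t/, /ʔ/ stranded (no codas are permitted; onsets may contain at most 2 consonants).
Inserting the epenthetic vowel yields /h/ → /hʊ/, /w/ → /wʊ/, /t/ → /tʊ/, /ʔ/ → /ʔʊ/.

nʊhʊbʔʊwʊtʊʔʊ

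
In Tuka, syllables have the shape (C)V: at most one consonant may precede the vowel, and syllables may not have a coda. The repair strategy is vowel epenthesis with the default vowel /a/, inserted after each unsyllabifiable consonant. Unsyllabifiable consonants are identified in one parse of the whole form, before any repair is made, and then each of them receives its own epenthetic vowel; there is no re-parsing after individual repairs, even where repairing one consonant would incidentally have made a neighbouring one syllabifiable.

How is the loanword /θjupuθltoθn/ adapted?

θajupuθalatoθana

Syllabifying with onset maximization leaves /θ/, /θ/, /l/, /θ/, /n/ stranded (no codas are permitted; onsets are limited to one consonant).
Epenthesis after each stranded consonant: /θ/ → /θa/, /θ/ → /θa/, /l/ → /la/, /θ/ → /θa/, /n/ → /na/.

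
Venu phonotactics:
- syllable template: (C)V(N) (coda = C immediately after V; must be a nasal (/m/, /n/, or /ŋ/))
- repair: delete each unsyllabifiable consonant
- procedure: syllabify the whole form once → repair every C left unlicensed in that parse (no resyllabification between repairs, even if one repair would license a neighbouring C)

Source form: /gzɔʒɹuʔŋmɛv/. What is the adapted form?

Under (C)V(N), the unsyllabifiable consonants are /g/, /ʒ/, /ʔ/, /ŋ/, /v/ (only a nasal (/m/, /n/, or /ŋ/) is licensed in coda position; onsets are limited to one consonant).
Deletion applies to /g/, /ʒ/, /ʔ/, /ŋ/, /v/.

zɔɹumɛ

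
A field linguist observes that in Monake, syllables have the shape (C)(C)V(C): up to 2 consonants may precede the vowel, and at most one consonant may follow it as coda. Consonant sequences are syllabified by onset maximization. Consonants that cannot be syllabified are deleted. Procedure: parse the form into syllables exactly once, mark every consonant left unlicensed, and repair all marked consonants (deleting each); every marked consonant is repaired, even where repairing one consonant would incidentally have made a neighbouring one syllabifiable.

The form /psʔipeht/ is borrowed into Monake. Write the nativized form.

Syllabifying with onset maximization leaves /p/, /t/ stranded (at most one coda consonant is licensed; onsets may contain at most 2 consonants).
Deleting the stranded consonants removes /p/, /t/.

sʔipeh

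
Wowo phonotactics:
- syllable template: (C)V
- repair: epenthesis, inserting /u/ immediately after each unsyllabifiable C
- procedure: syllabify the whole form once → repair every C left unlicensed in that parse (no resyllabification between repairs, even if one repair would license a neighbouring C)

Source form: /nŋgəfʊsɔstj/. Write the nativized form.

nuŋugəfʊsɔsutuju

The consonants /n/, /ŋ/, /s/, /t/, /j/ cannot be parsed into a legal (C)V syllable (no codas are permitted; onsets are limited to one consonant).
Inserting the epenthetic vowel yields /n/ → /nu/, /ŋ/ → /ŋu/, /s/ → /su/, /t/ → /tu/, /j/ → /ju/.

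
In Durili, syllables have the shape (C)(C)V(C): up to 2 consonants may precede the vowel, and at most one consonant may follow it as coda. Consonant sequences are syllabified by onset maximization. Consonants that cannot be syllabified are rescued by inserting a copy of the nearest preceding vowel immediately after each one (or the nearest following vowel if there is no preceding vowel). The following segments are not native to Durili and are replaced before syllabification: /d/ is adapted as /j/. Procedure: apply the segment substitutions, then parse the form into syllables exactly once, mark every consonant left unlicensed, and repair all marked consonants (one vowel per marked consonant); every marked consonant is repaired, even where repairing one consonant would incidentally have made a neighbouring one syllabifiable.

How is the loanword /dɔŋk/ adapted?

Substitution: /d/ → /j/, giving /jɔŋk/.
Syllabifying with onset maximization leaves /k/ stranded (at most one coda consonant is licensed; onsets may contain at most 2 consonants).
Epenthesis after each stranded consonant: /k/ → /kɔ/.

jɔŋkɔ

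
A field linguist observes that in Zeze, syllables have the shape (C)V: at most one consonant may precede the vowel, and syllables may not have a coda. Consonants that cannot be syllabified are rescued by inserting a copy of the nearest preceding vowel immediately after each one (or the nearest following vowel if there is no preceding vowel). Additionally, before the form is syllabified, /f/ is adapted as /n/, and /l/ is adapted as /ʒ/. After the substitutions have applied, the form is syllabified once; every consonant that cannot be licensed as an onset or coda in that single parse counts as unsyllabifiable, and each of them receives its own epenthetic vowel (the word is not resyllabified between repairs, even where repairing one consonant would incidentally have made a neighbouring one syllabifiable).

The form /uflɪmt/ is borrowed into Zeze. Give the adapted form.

Substitution: /f/ → /n/, /l/ → /ʒ/, giving /unʒɪmt/.
The consonants /n/, /m/, /t/ cannot be parsed into a legal (C)V syllable (no codas are permitted; onsets are limited to one consonant).
Epenthesis after each stranded consonant: /n/ → /nu/, /m/ → /mɪ/, /t/ → /tɪ/.

unuʒɪmɪtɪ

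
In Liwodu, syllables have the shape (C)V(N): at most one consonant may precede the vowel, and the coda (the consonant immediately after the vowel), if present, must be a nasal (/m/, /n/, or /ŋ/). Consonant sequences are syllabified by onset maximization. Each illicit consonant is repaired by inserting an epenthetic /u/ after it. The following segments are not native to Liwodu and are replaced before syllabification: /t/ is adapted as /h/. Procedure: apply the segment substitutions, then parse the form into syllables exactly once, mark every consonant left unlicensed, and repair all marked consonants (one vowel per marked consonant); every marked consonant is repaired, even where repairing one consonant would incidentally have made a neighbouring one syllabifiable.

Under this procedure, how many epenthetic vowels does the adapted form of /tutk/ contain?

2

After substitution the input is /huhk/.
The unsyllabifiable consonants are /h/, /k/; each receives one epenthetic vowel.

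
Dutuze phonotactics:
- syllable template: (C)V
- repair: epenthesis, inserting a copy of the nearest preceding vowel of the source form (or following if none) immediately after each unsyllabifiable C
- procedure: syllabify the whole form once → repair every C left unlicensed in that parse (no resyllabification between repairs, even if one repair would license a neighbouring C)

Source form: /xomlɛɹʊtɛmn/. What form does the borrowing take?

The consonants /m/, /m/, /n/ cannot be parsed into a legal (C)V syllable (no codas are permitted; onsets are limited to one consonant).
Epenthesis after each stranded consonant: /m/ → /mo/, /m/ → /mɛ/, /n/ → /nɛ/.

xomolɛɹʊtɛmɛnɛ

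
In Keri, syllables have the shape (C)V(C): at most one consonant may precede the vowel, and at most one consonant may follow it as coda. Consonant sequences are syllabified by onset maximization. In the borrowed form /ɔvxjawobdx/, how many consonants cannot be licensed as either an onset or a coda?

Syllabifying with onset maximization leaves /x/, /d/, /x/ stranded (at most one coda consonant is licensed; onsets are limited to one consonant).

3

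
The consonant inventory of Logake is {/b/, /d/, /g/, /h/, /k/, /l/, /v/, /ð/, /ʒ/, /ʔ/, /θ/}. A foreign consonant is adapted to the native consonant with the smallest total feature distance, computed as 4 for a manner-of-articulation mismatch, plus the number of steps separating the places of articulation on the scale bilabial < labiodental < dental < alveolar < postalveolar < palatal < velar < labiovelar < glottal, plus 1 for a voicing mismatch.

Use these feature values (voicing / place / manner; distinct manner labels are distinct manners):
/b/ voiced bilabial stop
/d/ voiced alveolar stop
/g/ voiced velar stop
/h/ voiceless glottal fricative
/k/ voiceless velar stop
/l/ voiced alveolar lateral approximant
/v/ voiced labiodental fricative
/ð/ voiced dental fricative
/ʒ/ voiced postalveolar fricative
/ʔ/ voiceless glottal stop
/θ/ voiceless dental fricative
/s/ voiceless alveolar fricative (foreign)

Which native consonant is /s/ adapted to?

/θ/ is closest: same manner (fricative), place distance 1 (alveolar→dental), same voicing; total 1. Next closest is /ð/ at distance 2.

θ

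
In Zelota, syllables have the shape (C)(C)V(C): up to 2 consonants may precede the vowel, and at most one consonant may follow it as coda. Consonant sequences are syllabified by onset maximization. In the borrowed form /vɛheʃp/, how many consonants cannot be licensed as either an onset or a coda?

The consonants /p/ cannot be parsed into a legal (C)(C)V(C) syllable (at most one coda consonant is licensed; onsets may contain at most 2 consonants).

1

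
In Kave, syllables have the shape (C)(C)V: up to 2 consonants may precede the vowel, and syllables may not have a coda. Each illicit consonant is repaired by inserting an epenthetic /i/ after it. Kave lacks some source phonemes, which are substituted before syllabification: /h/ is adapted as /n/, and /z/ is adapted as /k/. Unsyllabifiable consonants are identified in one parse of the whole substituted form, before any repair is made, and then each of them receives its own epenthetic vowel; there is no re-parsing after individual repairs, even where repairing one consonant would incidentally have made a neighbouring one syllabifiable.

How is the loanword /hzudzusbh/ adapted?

nkudkusibini

Substitution: /h/ → /n/, /z/ → /k/, giving /nkudkusbn/.
The consonants /s/, /b/, /n/ cannot be parsed into a legal (C)(C)V syllable (no codas are permitted; onsets may contain at most 2 consonants).
Epenthesis after each stranded consonant: /s/ → /si/, /b/ → /bi/, /n/ → /ni/.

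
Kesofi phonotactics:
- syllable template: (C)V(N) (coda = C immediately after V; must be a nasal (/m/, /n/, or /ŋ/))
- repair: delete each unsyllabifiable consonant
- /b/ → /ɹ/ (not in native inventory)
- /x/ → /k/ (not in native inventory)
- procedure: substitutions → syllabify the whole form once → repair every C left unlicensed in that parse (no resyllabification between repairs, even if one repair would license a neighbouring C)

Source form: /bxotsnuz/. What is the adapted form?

Substitution: /b/ → /ɹ/, /x/ → /k/, giving /ɹkotsnuz/.
The consonants /ɹ/, /t/, /s/, /z/ cannot be parsed into a legal (C)V(N) syllable (only a nasal (/m/, /n/, or /ŋ/) is licensed in coda position; onsets are limited to one consonant).
Deletion applies to /ɹ/, /t/, /s/, /z/.

konu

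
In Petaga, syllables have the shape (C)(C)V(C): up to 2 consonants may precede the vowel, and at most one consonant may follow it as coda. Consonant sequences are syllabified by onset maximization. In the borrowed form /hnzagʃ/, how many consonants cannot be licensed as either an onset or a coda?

2

Under (C)(C)V(C), the unsyllabifiable consonants are /h/, /ʃ/ (at most one coda consonant is licensed; onsets may contain at most 2 consonants).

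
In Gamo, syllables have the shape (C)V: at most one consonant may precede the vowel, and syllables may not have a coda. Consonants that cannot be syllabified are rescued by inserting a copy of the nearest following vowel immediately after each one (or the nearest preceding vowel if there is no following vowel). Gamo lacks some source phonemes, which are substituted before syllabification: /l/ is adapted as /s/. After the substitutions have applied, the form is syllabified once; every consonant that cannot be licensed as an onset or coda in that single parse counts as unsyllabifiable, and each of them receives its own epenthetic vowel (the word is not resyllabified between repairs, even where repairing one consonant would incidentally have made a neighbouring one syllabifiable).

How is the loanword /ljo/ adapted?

sojo

Substitution: /l/ → /s/, giving /sjo/.
Under (C)V, the unsyllabifiable consonants are /s/ (no codas are permitted; onsets are limited to one consonant).
Epenthesis after each stranded consonant: /s/ → /so/.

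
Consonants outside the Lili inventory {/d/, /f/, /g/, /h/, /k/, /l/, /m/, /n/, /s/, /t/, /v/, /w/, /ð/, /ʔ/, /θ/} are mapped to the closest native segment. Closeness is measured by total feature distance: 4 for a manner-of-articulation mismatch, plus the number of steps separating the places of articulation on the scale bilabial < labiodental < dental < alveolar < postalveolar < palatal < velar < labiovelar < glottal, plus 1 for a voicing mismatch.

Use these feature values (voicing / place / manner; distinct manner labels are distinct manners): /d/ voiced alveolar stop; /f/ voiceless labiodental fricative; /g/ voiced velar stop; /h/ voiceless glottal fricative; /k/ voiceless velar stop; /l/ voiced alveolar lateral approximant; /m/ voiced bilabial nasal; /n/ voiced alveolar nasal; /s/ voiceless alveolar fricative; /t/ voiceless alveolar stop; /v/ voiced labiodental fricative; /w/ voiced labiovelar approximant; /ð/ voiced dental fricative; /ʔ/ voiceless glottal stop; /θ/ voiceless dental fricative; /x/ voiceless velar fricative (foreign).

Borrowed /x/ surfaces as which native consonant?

/h/ is closest: same manner (fricative), place distance 2 (velar→glottal), same voicing; total 2. Next closest is /s/ at distance 3.

h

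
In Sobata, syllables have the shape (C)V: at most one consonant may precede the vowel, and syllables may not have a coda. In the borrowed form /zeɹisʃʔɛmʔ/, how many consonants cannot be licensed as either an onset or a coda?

4

Under (C)V, the unsyllabifiable consonants are /s/, /ʃ/, /m/, /ʔ/ (no codas are permitted; onsets are limited to one consonant).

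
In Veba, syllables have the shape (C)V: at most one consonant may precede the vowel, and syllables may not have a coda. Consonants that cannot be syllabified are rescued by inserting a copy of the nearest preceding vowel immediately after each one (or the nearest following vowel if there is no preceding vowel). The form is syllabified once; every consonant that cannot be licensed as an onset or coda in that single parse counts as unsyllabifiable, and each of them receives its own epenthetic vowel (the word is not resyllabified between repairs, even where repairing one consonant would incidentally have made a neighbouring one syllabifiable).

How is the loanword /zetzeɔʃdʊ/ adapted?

zetezeɔʃɔdʊ

Under (C)V, the unsyllabifiable consonants are /t/, /ʃ/ (no codas are permitted; onsets are limited to one consonant).
Inserting the epenthetic vowel yields /t/ → /te/, /ʃ/ → /ʃɔ/.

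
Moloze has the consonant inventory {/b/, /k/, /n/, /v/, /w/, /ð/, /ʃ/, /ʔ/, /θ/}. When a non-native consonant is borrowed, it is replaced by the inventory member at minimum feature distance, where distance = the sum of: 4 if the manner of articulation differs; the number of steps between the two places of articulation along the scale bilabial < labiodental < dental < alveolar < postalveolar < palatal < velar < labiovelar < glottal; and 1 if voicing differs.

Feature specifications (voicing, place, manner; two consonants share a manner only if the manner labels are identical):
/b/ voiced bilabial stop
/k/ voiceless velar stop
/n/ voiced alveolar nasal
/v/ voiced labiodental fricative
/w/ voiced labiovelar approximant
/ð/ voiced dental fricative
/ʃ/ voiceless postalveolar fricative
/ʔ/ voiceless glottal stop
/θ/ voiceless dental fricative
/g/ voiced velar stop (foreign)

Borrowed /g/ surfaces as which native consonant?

k

/k/ is closest: same manner (stop), place distance 0 (velar→velar), voicing differs (+1); total 1. Next closest is /ʔ/ at distance 3.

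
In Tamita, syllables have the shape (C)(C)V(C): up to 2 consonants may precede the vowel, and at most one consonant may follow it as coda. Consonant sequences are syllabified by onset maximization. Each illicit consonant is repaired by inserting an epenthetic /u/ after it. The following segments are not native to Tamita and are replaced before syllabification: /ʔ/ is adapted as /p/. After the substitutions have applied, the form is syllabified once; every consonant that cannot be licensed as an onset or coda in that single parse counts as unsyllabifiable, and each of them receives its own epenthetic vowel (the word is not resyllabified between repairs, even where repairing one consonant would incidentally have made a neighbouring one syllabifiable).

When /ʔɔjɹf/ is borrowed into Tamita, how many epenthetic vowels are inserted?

2

After substitution the input is /pɔjɹf/.
The unsyllabifiable consonants are /ɹ/, /f/; each receives one epenthetic vowel.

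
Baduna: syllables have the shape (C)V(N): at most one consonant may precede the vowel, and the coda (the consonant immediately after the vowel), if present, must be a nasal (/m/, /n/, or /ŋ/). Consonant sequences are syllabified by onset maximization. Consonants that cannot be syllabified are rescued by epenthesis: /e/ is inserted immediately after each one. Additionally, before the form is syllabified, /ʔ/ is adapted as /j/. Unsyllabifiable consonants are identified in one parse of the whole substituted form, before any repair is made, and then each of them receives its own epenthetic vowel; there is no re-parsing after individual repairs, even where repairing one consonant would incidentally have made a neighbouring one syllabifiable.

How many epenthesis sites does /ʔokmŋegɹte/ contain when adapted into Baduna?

After substitution the input is /jokmŋegɹte/.
The unsyllabifiable consonants are /k/, /m/, /g/, /ɹ/; each receives one epenthetic vowel.

4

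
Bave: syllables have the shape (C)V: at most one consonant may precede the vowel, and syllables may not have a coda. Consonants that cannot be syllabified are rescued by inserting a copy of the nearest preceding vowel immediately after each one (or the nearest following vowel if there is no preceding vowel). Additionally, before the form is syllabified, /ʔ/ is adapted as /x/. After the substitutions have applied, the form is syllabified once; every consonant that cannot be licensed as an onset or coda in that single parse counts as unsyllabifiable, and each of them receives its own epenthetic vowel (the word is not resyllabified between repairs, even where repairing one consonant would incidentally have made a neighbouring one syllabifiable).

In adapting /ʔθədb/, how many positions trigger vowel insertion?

After substitution the input is /xθədb/.
The unsyllabifiable consonants are /x/, /d/, /b/; each receives one epenthetic vowel.

3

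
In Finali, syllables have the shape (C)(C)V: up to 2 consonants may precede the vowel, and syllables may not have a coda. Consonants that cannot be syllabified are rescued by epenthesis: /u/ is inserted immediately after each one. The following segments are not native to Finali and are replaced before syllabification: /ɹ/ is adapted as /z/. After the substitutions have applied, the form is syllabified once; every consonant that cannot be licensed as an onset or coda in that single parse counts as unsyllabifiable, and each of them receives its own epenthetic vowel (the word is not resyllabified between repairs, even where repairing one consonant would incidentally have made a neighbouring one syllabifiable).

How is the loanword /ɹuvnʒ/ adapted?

Substitution: /ɹ/ → /z/, giving /zuvnʒ/.
The consonants /v/, /n/, /ʒ/ cannot be parsed into a legal (C)(C)V syllable (no codas are permitted; onsets may contain at most 2 consonants).
Epenthesis after each stranded consonant: /v/ → /vu/, /n/ → /nu/, /ʒ/ → /ʒu/.

zuvunuʒu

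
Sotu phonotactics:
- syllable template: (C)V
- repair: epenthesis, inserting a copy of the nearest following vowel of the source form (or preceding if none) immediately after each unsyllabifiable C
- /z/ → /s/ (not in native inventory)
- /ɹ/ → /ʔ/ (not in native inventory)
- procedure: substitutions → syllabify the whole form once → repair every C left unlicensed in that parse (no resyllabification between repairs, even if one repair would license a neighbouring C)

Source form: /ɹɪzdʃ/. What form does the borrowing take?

Substitution: /ɹ/ → /ʔ/, /z/ → /s/, giving /ʔɪsdʃ/.
Under (C)V, the unsyllabifiable consonants are /s/, /d/, /ʃ/ (no codas are permitted; onsets are limited to one consonant).
Each unlicensed consonant becomes the onset of a new syllable: /s/ → /sɪ/, /d/ → /dɪ/, /ʃ/ → /ʃɪ/.

ʔɪsɪdɪʃɪ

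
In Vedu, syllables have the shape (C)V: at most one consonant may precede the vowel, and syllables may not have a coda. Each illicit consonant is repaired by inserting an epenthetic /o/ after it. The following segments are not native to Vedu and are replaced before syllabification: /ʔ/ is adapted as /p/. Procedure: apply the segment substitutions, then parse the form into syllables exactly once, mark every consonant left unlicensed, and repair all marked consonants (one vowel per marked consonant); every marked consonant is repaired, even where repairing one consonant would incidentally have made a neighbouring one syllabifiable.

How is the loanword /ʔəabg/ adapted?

pəabogo

Substitution: /ʔ/ → /p/, giving /pəabg/.
Under (C)V, the unsyllabifiable consonants are /b/, /g/ (no codas are permitted; onsets are limited to one consonant).
Inserting the epenthetic vowel yields /b/ → /bo/, /g/ → /go/.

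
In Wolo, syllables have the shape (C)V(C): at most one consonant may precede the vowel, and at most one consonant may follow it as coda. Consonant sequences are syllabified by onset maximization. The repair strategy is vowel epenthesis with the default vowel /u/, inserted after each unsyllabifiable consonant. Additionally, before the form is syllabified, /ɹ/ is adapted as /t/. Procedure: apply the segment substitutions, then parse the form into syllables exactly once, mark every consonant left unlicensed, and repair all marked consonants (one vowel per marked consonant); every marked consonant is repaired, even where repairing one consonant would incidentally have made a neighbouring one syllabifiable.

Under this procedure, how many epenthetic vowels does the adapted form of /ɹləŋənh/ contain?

After substitution the input is /tləŋənh/.
The unsyllabifiable consonants are /t/, /h/; each receives one epenthetic vowel.

2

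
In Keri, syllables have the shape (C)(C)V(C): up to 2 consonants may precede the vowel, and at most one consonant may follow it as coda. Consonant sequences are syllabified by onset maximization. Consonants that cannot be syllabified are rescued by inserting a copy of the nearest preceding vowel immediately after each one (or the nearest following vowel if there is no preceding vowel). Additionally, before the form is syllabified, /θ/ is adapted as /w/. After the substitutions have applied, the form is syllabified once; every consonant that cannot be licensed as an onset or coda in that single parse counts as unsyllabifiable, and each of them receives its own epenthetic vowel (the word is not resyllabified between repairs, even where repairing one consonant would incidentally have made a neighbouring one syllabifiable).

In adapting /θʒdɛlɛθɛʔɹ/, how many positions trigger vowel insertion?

2

After substitution the input is /wʒdɛlɛwɛʔɹ/.
The unsyllabifiable consonants are /w/, /ɹ/; each receives one epenthetic vowel.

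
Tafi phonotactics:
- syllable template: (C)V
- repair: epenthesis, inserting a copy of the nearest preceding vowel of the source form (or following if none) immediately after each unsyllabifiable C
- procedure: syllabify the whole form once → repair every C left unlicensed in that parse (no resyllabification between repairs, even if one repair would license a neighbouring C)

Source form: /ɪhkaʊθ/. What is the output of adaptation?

Syllabifying with onset maximization leaves /h/, /θ/ stranded (no codas are permitted; onsets are limited to one consonant).
Epenthesis after each stranded consonant: /h/ → /hɪ/, /θ/ → /θʊ/.

ɪhɪkaʊθʊ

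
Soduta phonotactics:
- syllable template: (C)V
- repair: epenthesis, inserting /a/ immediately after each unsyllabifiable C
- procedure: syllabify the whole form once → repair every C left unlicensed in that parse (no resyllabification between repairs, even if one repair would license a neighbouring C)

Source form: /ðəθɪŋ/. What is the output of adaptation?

Syllabifying with onset maximization leaves /ŋ/ stranded (no codas are permitted; onsets are limited to one consonant).
Epenthesis after each stranded consonant: /ŋ/ → /ŋa/.

ðəθɪŋa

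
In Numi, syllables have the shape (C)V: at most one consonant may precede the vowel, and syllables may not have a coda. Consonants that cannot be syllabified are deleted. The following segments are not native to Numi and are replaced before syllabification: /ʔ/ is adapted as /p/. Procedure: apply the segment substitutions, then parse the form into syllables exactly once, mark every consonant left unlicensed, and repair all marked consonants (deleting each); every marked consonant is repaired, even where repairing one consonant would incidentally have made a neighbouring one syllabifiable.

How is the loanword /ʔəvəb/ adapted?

Substitution: /ʔ/ → /p/, giving /pəvəb/.
Syllabifying with onset maximization leaves /b/ stranded (no codas are permitted; onsets are limited to one consonant).
Deletion applies to /b/.

pəvə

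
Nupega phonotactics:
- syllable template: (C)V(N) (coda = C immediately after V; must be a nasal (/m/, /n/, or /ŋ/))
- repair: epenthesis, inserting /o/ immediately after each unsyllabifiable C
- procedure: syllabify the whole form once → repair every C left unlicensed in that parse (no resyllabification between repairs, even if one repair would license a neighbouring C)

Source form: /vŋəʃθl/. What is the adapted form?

The consonants /v/, /ʃ/, /θ/, /l/ cannot be parsed into a legal (C)V(N) syllable (only a nasal (/m/, /n/, or /ŋ/) is licensed in coda position; onsets are limited to one consonant).
Inserting the epenthetic vowel yields /v/ → /vo/, /ʃ/ → /ʃo/, /θ/ → /θo/, /l/ → /lo/.

voŋəʃoθolo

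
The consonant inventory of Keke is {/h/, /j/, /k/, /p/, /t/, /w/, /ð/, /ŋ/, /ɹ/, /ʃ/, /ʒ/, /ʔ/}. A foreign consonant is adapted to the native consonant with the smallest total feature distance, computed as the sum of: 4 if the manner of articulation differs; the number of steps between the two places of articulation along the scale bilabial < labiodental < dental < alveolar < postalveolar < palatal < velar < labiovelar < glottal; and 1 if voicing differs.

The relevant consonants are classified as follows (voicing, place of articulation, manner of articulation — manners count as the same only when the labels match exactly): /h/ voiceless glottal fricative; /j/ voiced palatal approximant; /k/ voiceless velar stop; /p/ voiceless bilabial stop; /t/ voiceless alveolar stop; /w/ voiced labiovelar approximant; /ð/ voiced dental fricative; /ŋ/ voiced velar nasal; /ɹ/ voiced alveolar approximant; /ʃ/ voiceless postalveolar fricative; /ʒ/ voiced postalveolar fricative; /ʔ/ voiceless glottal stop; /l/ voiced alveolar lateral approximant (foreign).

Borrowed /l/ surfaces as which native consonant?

/ɹ/ is closest: manner differs (lateral approximant→approximant, +4), place distance 0 (alveolar→alveolar), same voicing; total 4. Next closest is /t/ at distance 5.

ɹ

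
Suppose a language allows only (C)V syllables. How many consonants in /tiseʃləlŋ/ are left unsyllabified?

The consonants /ʃ/, /l/, /ŋ/ cannot be parsed into a legal (C)V syllable (no codas are permitted; onsets are limited to one consonant).

3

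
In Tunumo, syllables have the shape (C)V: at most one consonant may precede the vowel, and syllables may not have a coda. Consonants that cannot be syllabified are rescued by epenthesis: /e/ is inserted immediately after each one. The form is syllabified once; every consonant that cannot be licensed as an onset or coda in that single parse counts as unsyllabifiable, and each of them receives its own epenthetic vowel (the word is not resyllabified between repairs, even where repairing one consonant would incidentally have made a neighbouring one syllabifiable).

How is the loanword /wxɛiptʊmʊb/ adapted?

Under (C)V, the unsyllabifiable consonants are /w/, /p/, /b/ (no codas are permitted; onsets are limited to one consonant).
Each unlicensed consonant becomes the onset of a new syllable: /w/ → /we/, /p/ → /pe/, /b/ → /be/.

wexɛipetʊmʊbe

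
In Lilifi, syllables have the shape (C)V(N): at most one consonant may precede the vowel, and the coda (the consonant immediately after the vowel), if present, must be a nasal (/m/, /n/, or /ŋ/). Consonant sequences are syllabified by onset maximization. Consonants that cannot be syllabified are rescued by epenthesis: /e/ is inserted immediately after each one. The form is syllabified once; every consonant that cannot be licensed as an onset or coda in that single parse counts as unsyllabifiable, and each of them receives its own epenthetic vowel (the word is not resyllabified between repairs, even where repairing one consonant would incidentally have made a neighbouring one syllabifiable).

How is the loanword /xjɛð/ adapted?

Under (C)V(N), the unsyllabifiable consonants are /x/, /ð/ (only a nasal (/m/, /n/, or /ŋ/) is licensed in coda position; onsets are limited to one consonant).
Epenthesis after each stranded consonant: /x/ → /xe/, /ð/ → /ðe/.

xejɛðe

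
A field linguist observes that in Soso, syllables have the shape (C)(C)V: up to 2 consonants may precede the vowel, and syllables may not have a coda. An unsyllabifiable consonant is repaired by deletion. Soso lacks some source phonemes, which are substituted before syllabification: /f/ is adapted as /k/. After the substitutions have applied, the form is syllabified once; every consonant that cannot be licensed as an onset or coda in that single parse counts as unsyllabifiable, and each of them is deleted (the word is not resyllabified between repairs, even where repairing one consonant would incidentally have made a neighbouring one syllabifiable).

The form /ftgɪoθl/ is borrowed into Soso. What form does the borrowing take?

Substitution: /f/ → /k/, giving /ktgɪoθl/.
The consonants /k/, /θ/, /l/ cannot be parsed into a legal (C)(C)V syllable (no codas are permitted; onsets may contain at most 2 consonants).
Deletion applies to /k/, /θ/, /l/.

tgɪo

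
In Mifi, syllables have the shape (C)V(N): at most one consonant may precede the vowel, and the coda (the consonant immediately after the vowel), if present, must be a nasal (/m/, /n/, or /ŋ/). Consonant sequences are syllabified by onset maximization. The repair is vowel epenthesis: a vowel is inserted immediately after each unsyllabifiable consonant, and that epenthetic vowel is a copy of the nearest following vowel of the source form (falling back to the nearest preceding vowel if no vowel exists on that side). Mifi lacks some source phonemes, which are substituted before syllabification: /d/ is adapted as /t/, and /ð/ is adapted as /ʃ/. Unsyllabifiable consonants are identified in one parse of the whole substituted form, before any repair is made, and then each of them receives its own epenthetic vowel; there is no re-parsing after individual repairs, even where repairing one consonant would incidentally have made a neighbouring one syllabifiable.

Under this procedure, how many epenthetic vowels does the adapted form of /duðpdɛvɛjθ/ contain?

4

After substitution the input is /tuʃptɛvɛjθ/.
The unsyllabifiable consonants are /ʃ/, /p/, /j/, /θ/; each receives one epenthetic vowel.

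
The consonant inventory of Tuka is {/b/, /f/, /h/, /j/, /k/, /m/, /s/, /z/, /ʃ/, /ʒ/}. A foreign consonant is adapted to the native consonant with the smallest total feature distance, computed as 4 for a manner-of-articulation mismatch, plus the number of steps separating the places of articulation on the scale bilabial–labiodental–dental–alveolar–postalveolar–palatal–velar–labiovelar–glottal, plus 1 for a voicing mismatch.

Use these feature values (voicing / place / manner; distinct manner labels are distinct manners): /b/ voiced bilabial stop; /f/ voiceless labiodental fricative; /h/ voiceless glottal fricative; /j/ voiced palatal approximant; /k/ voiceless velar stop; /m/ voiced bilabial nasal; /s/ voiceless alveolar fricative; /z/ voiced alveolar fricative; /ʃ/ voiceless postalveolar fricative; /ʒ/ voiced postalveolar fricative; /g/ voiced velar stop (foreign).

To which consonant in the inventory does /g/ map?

/k/ is closest: same manner (stop), place distance 0 (velar→velar), voicing differs (+1); total 1. Next closest is /j/ at distance 5.

k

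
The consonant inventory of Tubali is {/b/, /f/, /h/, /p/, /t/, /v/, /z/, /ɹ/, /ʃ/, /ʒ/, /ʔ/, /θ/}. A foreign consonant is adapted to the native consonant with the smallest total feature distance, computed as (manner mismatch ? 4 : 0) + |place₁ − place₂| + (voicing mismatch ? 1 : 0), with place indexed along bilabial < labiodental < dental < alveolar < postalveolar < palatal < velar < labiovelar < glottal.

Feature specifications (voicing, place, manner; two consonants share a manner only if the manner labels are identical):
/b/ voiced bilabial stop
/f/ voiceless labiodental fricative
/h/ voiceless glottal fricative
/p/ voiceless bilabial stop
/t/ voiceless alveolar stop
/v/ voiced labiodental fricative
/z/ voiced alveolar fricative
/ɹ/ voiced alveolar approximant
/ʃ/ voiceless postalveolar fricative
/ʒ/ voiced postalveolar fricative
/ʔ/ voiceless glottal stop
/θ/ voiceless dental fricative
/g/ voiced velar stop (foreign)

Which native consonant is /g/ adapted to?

ʔ

/ʔ/ is closest: same manner (stop), place distance 2 (velar→glottal), voicing differs (+1); total 3. Next closest is /t/ at distance 4.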